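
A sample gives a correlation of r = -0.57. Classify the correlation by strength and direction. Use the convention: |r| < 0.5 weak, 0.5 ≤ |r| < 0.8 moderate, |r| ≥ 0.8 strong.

moderate negative

r = -0.57 < 0 so the relationship is negative.
|r| = 0.57, which falls in the moderate range.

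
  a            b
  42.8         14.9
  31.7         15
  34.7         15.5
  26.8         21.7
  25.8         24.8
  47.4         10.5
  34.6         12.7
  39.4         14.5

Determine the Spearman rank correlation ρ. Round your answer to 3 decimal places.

Rank a: 7, 3, 5, 2, 1, 8, 4, 6
Rank b: 4, 5, 6, 7, 8, 1, 2, 3
d = rank(a) − rank(b): 3, -2, -1, -5, -7, 7, 2, 3; Σd² = 150
ρ = 1 − 6Σd² / [n(n²−1)] = 1 − 6×150 / (8×63) = 1 − 900/504 ≈ -0.786

-0.786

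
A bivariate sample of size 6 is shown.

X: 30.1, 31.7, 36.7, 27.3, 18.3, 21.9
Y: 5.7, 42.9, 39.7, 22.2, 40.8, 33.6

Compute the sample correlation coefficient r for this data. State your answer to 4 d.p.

-0.0798

n = 6, ΣX = 166, ΣY = 184.9, ΣX² = 4817.58, ΣY² = 6735.43, ΣXY = 5077.03
nΣXY − ΣXΣY = 30462.18 − 30693.4 = -231.22
nΣX² − (ΣX)² = 28905.48 − 27556 = 1349.48; nΣY² − (ΣY)² = 40412.58 − 34188.01 = 6224.57
r = -231.22 / √(1349.48 × 6224.57) = -231.22 / 2898.2637 ≈ -0.0798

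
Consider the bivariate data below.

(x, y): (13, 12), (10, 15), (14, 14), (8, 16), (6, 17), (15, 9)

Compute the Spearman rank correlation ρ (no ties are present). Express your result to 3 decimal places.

-0.943

Rank x: 4, 3, 5, 2, 1, 6
Rank y: 2, 4, 3, 5, 6, 1
d = rank(x) − rank(y): 2, -1, 2, -3, -5, 5; Σd² = 68
ρ = 1 − 6Σd² / [n(n²−1)] = 1 − 6×68 / (6×35) = 1 − 408/210 ≈ -0.943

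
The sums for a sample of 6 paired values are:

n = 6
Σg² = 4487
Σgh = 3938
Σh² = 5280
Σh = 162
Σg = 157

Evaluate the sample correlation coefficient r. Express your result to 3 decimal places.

-0.514

r = (nΣgh − ΣgΣh) / √[(nΣg² − (Σg)²)(nΣh² − (Σh)²)]
Numerator: 6×3938 − 157×162 = -1806
Denominator: √[(26922 − 24649)(31680 − 26244)] = √[2273 × 5436] = 3515.1142
r = -1806 / 3515.1142 ≈ -0.514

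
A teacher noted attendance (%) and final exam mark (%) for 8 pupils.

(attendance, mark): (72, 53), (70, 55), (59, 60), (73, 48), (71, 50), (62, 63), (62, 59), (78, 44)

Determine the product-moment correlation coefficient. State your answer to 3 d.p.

-0.937

n = 8, Σx = 547, Σy = 432, Σx² = 37707, Σy² = 23624, Σxy = 29256
nΣxy − ΣxΣy = 234048 − 236304 = -2256
nΣx² − (Σx)² = 301656 − 299209 = 2447; nΣy² − (Σy)² = 188992 − 186624 = 2368
r = -2256 / √(2447 × 2368) = -2256 / 2407.1759 ≈ -0.937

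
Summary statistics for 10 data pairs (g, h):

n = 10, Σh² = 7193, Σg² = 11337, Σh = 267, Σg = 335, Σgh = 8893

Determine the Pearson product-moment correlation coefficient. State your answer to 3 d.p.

r = (nΣgh − ΣgΣh) / √[(nΣg² − (Σg)²)(nΣh² − (Σh)²)]
Numerator: 10×8893 − 335×267 = -515
Denominator: √[(113370 − 112225)(71930 − 71289)] = √[1145 × 641] = 856.7059
r = -515 / 856.7059 ≈ -0.601

-0.601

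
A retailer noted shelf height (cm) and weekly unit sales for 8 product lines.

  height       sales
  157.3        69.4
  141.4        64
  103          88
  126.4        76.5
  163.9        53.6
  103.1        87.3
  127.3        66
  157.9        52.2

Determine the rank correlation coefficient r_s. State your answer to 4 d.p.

Rank height: 6, 5, 1, 3, 8, 2, 4, 7
Rank sales: 5, 3, 8, 6, 2, 7, 4, 1
d = rank(height) − rank(sales): 1, 2, -7, -3, 6, -5, 0, 6; Σd² = 160
ρ = 1 − 6Σd² / [n(n²−1)] = 1 − 6×160 / (8×63) = 1 − 960/504 ≈ -0.9048

-0.9048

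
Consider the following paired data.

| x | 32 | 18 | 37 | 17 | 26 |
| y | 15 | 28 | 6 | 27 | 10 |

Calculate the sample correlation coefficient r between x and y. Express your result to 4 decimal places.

-0.9007

n = 5, Σx = 130, Σy = 86, Σx² = 3682, Σy² = 1874, Σxy = 1925
nΣxy − ΣxΣy = 9625 − 11180 = -1555
nΣx² − (Σx)² = 18410 − 16900 = 1510; nΣy² − (Σy)² = 9370 − 7396 = 1974
r = -1555 / √(1510 × 1974) = -1555 / 1726.4820 ≈ -0.9007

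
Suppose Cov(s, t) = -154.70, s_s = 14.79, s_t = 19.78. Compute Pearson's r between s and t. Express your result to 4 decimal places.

-0.5288

r = Cov(s,t) / (s_s · s_t) = -154.70 / (14.79 × 19.78)
  = -154.70 / 292.5462 ≈ -0.5288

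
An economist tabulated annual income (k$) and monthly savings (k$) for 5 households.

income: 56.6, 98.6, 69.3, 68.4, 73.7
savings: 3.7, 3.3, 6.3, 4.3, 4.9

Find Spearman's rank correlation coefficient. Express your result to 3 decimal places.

-0.100

Rank income: 1, 5, 3, 2, 4
Rank savings: 2, 1, 5, 3, 4
d = rank(income) − rank(savings): -1, 4, -2, -1, 0; Σd² = 22
ρ = 1 − 6Σd² / [n(n²−1)] = 1 − 6×22 / (5×24) = 1 − 132/120 ≈ -0.100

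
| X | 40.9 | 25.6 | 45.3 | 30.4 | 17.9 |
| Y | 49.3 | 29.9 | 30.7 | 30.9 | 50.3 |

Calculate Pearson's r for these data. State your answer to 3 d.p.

-0.226

n = 5, ΣX = 160.1, ΣY = 191.1, ΣX² = 5624.83, ΣY² = 7751.89, ΣXY = 6012.25
nΣXY − ΣXΣY = 30061.25 − 30595.11 = -533.86
nΣX² − (ΣX)² = 28124.15 − 25632.01 = 2492.14; nΣY² − (ΣY)² = 38759.45 − 36519.21 = 2240.24
r = -533.86 / √(2492.14 × 2240.24) = -533.86 / 2362.8355 ≈ -0.226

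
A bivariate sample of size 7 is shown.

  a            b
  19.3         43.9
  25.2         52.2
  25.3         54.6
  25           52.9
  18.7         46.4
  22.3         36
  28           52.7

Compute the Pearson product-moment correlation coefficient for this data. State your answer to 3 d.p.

n = 7, Σa = 163.8, Σb = 338.7, Σa² = 3903.6, Σb² = 16657.87, Σab = 8012.67
nΣab − ΣaΣb = 56088.69 − 55479.06 = 609.63
nΣa² − (Σa)² = 27325.2 − 26830.44 = 494.76; nΣb² − (Σb)² = 116605.09 − 114717.69 = 1887.4
r = 609.63 / √(494.76 × 1887.4) = 609.63 / 966.3385 ≈ 0.631

0.631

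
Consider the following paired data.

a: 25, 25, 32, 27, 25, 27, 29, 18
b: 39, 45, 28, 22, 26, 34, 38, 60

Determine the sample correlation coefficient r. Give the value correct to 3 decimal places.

-0.735

n = 8, Σa = 208, Σb = 292, Σa² = 5522, Σb² = 11690, Σab = 7340
nΣab − ΣaΣb = 58720 − 60736 = -2016
nΣa² − (Σa)² = 44176 − 43264 = 912; nΣb² − (Σb)² = 93520 − 85264 = 8256
r = -2016 / √(912 × 8256) = -2016 / 2743.9883 ≈ -0.735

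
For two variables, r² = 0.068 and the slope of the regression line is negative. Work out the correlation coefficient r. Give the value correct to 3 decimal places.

|r| = √0.068 = 0.261
The association is negative, so r = −0.261.

-0.261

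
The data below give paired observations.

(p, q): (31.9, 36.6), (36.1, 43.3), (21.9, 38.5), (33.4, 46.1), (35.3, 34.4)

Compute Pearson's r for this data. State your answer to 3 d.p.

n = 5, Σp = 158.6, Σq = 198.9, Σp² = 5162.08, Σq² = 8005.27, Σpq = 6327.88
nΣpq − ΣpΣq = 31639.4 − 31545.54 = 93.86
nΣp² − (Σp)² = 25810.4 − 25153.96 = 656.44; nΣq² − (Σq)² = 40026.35 − 39561.21 = 465.14
r = 93.86 / √(656.44 × 465.14) = 93.86 / 552.5726 ≈ 0.170

0.170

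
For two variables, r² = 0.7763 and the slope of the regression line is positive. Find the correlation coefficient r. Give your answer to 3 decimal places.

0.881

|r| = √0.7763 = 0.881
The association is positive, so r = 0.881.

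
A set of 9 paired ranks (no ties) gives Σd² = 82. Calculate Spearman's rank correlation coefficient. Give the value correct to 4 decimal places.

0.3167

ρ = 1 − 6Σd² / [n(n²−1)] = 1 − 6×82 / (9×80)
  = 1 − 492/720 = 1 − 0.68333 ≈ 0.3167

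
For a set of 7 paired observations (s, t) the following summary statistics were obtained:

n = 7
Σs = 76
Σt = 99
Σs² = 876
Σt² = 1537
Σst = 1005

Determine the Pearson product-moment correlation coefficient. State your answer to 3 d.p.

-0.837

r = (nΣst − ΣsΣt) / √[(nΣs² − (Σs)²)(nΣt² − (Σt)²)]
Numerator: 7×1005 − 76×99 = -489
Denominator: √[(6132 − 5776)(10759 − 9801)] = √[356 × 958] = 583.9932
r = -489 / 583.9932 ≈ -0.837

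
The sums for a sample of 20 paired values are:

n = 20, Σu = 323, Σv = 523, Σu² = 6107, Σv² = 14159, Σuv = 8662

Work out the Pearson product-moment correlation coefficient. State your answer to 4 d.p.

0.3288

r = (nΣuv − ΣuΣv) / √[(nΣu² − (Σu)²)(nΣv² − (Σv)²)]
Numerator: 20×8662 − 323×523 = 4311
Denominator: √[(122140 − 104329)(283180 − 273529)] = √[17811 × 9651] = 13110.8337
r = 4311 / 13110.8337 ≈ 0.3288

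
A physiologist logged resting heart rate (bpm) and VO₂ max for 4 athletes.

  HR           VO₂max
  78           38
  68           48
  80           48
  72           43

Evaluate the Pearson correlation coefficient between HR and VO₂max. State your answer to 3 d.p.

-0.284

n = 4, Σx = 298, Σy = 177, Σx² = 22292, Σy² = 7901, Σxy = 13164
nΣxy − ΣxΣy = 52656 − 52746 = -90
nΣx² − (Σx)² = 89168 − 88804 = 364; nΣy² − (Σy)² = 31604 − 31329 = 275
r = -90 / √(364 × 275) = -90 / 316.3858 ≈ -0.284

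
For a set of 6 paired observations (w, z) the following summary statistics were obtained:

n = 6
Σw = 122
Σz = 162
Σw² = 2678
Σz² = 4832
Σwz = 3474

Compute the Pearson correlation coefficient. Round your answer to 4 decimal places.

0.5987

r = (nΣwz − ΣwΣz) / √[(nΣw² − (Σw)²)(nΣz² − (Σz)²)]
Numerator: 6×3474 − 122×162 = 1080
Denominator: √[(16068 − 14884)(28992 − 26244)] = √[1184 × 2748] = 1803.7827
r = 1080 / 1803.7827 ≈ 0.5987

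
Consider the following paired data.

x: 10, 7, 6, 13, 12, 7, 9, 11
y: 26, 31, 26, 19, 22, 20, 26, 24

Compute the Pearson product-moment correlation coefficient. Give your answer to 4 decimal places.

n = 8, Σx = 75, Σy = 194, Σx² = 749, Σy² = 4810, Σxy = 1782
nΣxy − ΣxΣy = 14256 − 14550 = -294
nΣx² − (Σx)² = 5992 − 5625 = 367; nΣy² − (Σy)² = 38480 − 37636 = 844
r = -294 / √(367 × 844) = -294 / 556.5501 ≈ -0.5283

-0.5283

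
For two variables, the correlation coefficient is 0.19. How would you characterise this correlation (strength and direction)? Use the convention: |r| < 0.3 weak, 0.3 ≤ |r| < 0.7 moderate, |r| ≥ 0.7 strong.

weak positive

r = 0.19 > 0 so the relationship is positive.
|r| = 0.19, which falls in the weak range.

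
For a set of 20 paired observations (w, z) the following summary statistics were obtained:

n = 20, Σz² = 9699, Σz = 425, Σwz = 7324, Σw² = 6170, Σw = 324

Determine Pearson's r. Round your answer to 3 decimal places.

0.560

r = (nΣwz − ΣwΣz) / √[(nΣw² − (Σw)²)(nΣz² − (Σz)²)]
Numerator: 20×7324 − 324×425 = 8780
Denominator: √[(123400 − 104976)(193980 − 180625)] = √[18424 × 13355] = 15686.0613
r = 8780 / 15686.0613 ≈ 0.560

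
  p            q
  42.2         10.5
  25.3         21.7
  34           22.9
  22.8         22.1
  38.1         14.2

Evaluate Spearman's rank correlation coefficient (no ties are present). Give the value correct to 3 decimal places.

-0.700

Rank p: 5, 2, 3, 1, 4
Rank q: 1, 3, 5, 4, 2
d = rank(p) − rank(q): 4, -1, -2, -3, 2; Σd² = 34
ρ = 1 − 6Σd² / [n(n²−1)] = 1 − 6×34 / (5×24) = 1 − 204/120 ≈ -0.700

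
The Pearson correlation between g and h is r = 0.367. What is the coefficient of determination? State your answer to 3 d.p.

r² = (0.367)² = 0.135

0.135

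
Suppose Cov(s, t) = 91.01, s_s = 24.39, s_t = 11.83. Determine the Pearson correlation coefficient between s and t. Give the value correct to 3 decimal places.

r = Cov(s,t) / (s_s · s_t) = 91.01 / (24.39 × 11.83)
  = 91.01 / 288.5337 ≈ 0.315

0.315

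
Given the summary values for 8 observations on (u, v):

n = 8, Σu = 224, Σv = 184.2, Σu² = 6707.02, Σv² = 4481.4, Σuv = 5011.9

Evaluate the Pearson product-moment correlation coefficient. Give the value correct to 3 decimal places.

-0.451

r = (nΣuv − ΣuΣv) / √[(nΣu² − (Σu)²)(nΣv² − (Σv)²)]
Numerator: 8×5011.9 − 224×184.2 = -1165.6
Denominator: √[(53656.16 − 50176)(35851.2 − 33929.64)] = √[3480.16 × 1921.56] = 2585.9884
r = -1165.6 / 2585.9884 ≈ -0.451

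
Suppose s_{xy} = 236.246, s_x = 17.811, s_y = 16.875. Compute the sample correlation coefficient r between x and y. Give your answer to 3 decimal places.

r = Cov(x,y) / (s_x · s_y) = 236.246 / (17.811 × 16.875)
  = 236.246 / 300.5606 ≈ 0.786

0.786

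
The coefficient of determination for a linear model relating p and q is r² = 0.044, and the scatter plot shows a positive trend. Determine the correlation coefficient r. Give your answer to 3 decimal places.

0.210

|r| = √0.044 = 0.210
The association is positive, so r = 0.210.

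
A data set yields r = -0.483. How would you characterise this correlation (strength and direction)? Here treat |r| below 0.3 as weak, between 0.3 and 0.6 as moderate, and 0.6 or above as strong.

moderate negative

r = -0.483 < 0 so the relationship is negative.
|r| = 0.483, which falls in the moderate range.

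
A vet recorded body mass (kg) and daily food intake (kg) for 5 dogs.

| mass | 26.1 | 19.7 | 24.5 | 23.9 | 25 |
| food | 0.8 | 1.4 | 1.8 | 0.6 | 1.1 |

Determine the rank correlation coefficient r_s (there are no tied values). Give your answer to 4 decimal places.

Rank mass: 5, 1, 3, 2, 4
Rank food: 2, 4, 5, 1, 3
d = rank(mass) − rank(food): 3, -3, -2, 1, 1; Σd² = 24
ρ = 1 − 6Σd² / [n(n²−1)] = 1 − 6×24 / (5×24) = 1 − 144/120 ≈ -0.2000

-0.2000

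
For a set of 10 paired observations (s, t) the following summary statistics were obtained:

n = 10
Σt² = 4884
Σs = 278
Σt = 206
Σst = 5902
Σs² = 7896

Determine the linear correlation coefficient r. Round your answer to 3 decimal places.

r = (nΣst − ΣsΣt) / √[(nΣs² − (Σs)²)(nΣt² − (Σt)²)]
Numerator: 10×5902 − 278×206 = 1752
Denominator: √[(78960 − 77284)(48840 − 42436)] = √[1676 × 6404] = 3276.1416
r = 1752 / 3276.1416 ≈ 0.535

0.535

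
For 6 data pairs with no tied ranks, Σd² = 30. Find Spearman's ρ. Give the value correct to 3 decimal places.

ρ = 1 − 6Σd² / [n(n²−1)] = 1 − 6×30 / (6×35)
  = 1 − 180/210 = 1 − 0.8571 ≈ 0.143

0.143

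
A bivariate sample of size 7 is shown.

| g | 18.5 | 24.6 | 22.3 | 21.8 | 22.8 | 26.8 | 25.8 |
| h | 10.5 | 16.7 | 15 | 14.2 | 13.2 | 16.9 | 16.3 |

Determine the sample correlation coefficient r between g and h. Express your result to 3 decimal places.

0.928

n = 7, Σg = 162.6, Σh = 102.8, Σg² = 3823.66, Σh² = 1541.32, Σgh = 2423.55
nΣgh − ΣgΣh = 16964.85 − 16715.28 = 249.57
nΣg² − (Σg)² = 26765.62 − 26438.76 = 326.86; nΣh² − (Σh)² = 10789.24 − 10567.84 = 221.4
r = 249.57 / √(326.86 × 221.4) = 249.57 / 269.0108 ≈ 0.928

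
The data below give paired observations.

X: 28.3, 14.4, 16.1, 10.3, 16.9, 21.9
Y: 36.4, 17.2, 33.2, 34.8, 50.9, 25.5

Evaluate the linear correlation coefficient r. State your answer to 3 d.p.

n = 6, ΣX = 107.9, ΣY = 198, ΣX² = 2138.77, ΣY² = 7175.14, ΣXY = 3589.42
nΣXY − ΣXΣY = 21536.52 − 21364.2 = 172.32
nΣX² − (ΣX)² = 12832.62 − 11642.41 = 1190.21; nΣY² − (ΣY)² = 43050.84 − 39204 = 3846.84
r = 172.32 / √(1190.21 × 3846.84) = 172.32 / 2139.7541 ≈ 0.081

0.081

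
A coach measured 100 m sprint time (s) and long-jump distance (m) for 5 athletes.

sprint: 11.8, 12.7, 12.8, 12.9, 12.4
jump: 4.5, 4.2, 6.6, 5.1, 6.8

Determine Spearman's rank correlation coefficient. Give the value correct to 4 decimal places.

0.1000

Rank sprint: 1, 3, 4, 5, 2
Rank jump: 2, 1, 4, 3, 5
d = rank(sprint) − rank(jump): -1, 2, 0, 2, -3; Σd² = 18
ρ = 1 − 6Σd² / [n(n²−1)] = 1 − 6×18 / (5×24) = 1 − 108/120 ≈ 0.1000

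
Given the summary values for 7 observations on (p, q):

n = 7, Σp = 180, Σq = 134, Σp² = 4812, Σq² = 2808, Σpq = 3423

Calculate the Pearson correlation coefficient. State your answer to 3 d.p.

-0.108

r = (nΣpq − ΣpΣq) / √[(nΣp² − (Σp)²)(nΣq² − (Σq)²)]
Numerator: 7×3423 − 180×134 = -159
Denominator: √[(33684 − 32400)(19656 − 17956)] = √[1284 × 1700] = 1477.4302
r = -159 / 1477.4302 ≈ -0.108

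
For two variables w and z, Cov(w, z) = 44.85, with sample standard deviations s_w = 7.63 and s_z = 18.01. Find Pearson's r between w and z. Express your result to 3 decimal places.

0.326

r = Cov(w,z) / (s_w · s_z) = 44.85 / (7.63 × 18.01)
  = 44.85 / 137.4163 ≈ 0.326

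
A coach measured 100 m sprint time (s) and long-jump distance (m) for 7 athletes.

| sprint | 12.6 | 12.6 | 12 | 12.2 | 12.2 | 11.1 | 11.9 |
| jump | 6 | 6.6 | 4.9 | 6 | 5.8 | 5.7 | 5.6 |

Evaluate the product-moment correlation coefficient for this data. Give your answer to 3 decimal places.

0.476

n = 7, Σx = 84.6, Σy = 40.6, Σx² = 1024.02, Σy² = 237.06, Σxy = 491.43
nΣxy − ΣxΣy = 3440.01 − 3434.76 = 5.25
nΣx² − (Σx)² = 7168.14 − 7157.16 = 10.98; nΣy² − (Σy)² = 1659.42 − 1648.36 = 11.06
r = 5.25 / √(10.98 × 11.06) = 5.25 / 11.0199 ≈ 0.476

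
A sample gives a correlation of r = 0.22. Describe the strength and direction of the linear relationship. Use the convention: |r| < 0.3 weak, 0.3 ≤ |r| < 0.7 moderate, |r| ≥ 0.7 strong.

weak positive

r = 0.22 > 0 so the relationship is positive.
|r| = 0.22, which falls in the weak range.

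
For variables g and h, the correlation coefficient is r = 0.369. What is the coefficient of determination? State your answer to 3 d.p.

r² = (0.369)² = 0.136

0.136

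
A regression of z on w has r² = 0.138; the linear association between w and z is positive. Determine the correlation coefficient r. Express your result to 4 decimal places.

|r| = √0.138 = 0.3715
The association is positive, so r = 0.3715.

0.3715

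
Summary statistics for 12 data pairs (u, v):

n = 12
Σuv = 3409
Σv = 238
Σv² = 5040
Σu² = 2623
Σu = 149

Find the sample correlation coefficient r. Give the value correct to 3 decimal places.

r = (nΣuv − ΣuΣv) / √[(nΣu² − (Σu)²)(nΣv² − (Σv)²)]
Numerator: 12×3409 − 149×238 = 5446
Denominator: √[(31476 − 22201)(60480 − 56644)] = √[9275 × 3836] = 5964.8051
r = 5446 / 5964.8051 ≈ 0.913

0.913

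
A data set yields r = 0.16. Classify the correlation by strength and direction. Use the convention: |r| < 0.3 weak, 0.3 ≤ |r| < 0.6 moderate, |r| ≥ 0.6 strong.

r = 0.16 > 0 so the relationship is positive.
|r| = 0.16, which falls in the weak range.

weak positive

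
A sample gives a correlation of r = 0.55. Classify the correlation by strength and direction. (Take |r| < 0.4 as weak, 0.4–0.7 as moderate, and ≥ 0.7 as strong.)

moderate positive

r = 0.55 > 0 so the relationship is positive.
|r| = 0.55, which falls in the moderate range.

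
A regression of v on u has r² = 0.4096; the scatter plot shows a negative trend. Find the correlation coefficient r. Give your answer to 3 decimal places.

-0.640

|r| = √0.4096 = 0.640
The association is negative, so r = −0.640.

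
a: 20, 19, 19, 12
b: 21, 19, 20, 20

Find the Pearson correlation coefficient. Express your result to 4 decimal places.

0.1104

n = 4, Σa = 70, Σb = 80, Σa² = 1266, Σb² = 1602, Σab = 1401
nΣab − ΣaΣb = 5604 − 5600 = 4
nΣa² − (Σa)² = 5064 − 4900 = 164; nΣb² − (Σb)² = 6408 − 6400 = 8
r = 4 / √(164 × 8) = 4 / 36.2215 ≈ 0.1104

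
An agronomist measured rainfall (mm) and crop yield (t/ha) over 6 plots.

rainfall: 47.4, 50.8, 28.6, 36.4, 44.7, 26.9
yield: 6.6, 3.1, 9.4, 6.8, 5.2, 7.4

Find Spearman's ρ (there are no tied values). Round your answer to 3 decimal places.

Rank rainfall: 5, 6, 2, 3, 4, 1
Rank yield: 3, 1, 6, 4, 2, 5
d = rank(rainfall) − rank(yield): 2, 5, -4, -1, 2, -4; Σd² = 66
ρ = 1 − 6Σd² / [n(n²−1)] = 1 − 6×66 / (6×35) = 1 − 396/210 ≈ -0.886

-0.886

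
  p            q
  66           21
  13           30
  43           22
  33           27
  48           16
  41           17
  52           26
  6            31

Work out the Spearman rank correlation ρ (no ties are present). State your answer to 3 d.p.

Rank p: 8, 2, 5, 3, 6, 4, 7, 1
Rank q: 3, 7, 4, 6, 1, 2, 5, 8
d = rank(p) − rank(q): 5, -5, 1, -3, 5, 2, 2, -7; Σd² = 142
ρ = 1 − 6Σd² / [n(n²−1)] = 1 − 6×142 / (8×63) = 1 − 852/504 ≈ -0.690

-0.690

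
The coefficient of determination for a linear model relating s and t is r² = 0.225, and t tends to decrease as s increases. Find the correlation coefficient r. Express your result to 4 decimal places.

-0.4743

|r| = √0.225 = 0.4743
The association is negative, so r = −0.4743.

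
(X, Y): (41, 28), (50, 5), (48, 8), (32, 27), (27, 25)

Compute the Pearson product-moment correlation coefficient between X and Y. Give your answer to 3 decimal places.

n = 5, ΣX = 198, ΣY = 93, ΣX² = 8238, ΣY² = 2227, ΣXY = 3321
nΣXY − ΣXΣY = 16605 − 18414 = -1809
nΣX² − (ΣX)² = 41190 − 39204 = 1986; nΣY² − (ΣY)² = 11135 − 8649 = 2486
r = -1809 / √(1986 × 2486) = -1809 / 2221.9802 ≈ -0.814

-0.814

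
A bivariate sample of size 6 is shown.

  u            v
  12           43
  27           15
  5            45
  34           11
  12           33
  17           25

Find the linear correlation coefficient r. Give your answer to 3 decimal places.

n = 6, Σu = 107, Σv = 172, Σu² = 2487, Σv² = 5934, Σuv = 2341
nΣuv − ΣuΣv = 14046 − 18404 = -4358
nΣu² − (Σu)² = 14922 − 11449 = 3473; nΣv² − (Σv)² = 35604 − 29584 = 6020
r = -4358 / √(3473 × 6020) = -4358 / 4572.4676 ≈ -0.953

-0.953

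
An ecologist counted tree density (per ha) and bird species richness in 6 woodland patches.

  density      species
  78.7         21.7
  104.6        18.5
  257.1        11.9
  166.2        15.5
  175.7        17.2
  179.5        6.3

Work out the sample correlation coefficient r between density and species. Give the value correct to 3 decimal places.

n = 6, Σx = 961.8, Σy = 91.1, Σx² = 173948.44, Σy² = 1530.53, Σxy = 13431.37
nΣxy − ΣxΣy = 80588.22 − 87619.98 = -7031.76
nΣx² − (Σx)² = 1043690.64 − 925059.24 = 118631.4; nΣy² − (Σy)² = 9183.18 − 8299.21 = 883.97
r = -7031.76 / √(118631.4 × 883.97) = -7031.76 / 10240.4394 ≈ -0.687

-0.687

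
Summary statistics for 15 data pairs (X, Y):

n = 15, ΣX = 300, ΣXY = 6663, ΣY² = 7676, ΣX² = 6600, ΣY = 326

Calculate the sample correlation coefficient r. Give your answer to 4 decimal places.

0.2402

r = (nΣXY − ΣXΣY) / √[(nΣX² − (ΣX)²)(nΣY² − (ΣY)²)]
Numerator: 15×6663 − 300×326 = 2145
Denominator: √[(99000 − 90000)(115140 − 106276)] = √[9000 × 8864] = 8931.7412
r = 2145 / 8931.7412 ≈ 0.2402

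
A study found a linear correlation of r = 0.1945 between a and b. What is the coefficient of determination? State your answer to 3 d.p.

r² = (0.1945)² = 0.038

0.038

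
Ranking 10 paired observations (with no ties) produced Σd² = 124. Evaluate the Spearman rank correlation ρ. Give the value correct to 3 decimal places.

0.248

ρ = 1 − 6Σd² / [n(n²−1)] = 1 − 6×124 / (10×99)
  = 1 − 744/990 = 1 − 0.7515 ≈ 0.248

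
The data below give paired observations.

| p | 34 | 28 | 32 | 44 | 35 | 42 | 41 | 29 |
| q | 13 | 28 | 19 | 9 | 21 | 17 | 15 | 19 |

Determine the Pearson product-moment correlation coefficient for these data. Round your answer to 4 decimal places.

-0.7381

n = 8, Σp = 285, Σq = 141, Σp² = 10411, Σq² = 2711, Σpq = 4845
nΣpq − ΣpΣq = 38760 − 40185 = -1425
nΣp² − (Σp)² = 83288 − 81225 = 2063; nΣq² − (Σq)² = 21688 − 19881 = 1807
r = -1425 / √(2063 × 1807) = -1425 / 1930.7618 ≈ -0.7381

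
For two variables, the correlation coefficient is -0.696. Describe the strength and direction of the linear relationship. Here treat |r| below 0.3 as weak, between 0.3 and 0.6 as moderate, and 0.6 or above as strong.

strong negative

r = -0.696 < 0 so the relationship is negative.
|r| = 0.696, which falls in the strong range.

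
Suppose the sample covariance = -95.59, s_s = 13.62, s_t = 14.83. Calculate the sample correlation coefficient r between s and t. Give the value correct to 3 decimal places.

-0.473

r = Cov(s,t) / (s_s · s_t) = -95.59 / (13.62 × 14.83)
  = -95.59 / 201.9846 ≈ -0.473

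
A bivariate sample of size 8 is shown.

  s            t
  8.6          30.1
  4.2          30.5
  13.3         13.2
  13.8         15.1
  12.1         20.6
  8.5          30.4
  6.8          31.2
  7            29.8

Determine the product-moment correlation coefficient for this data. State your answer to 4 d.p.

-0.9114

n = 8, Σs = 74.3, Σt = 200.9, Σs² = 772.83, Σt² = 5448.51, Σst = 1699.32
nΣst − ΣsΣt = 13594.56 − 14926.87 = -1332.31
nΣs² − (Σs)² = 6182.64 − 5520.49 = 662.15; nΣt² − (Σt)² = 43588.08 − 40360.81 = 3227.27
r = -1332.31 / √(662.15 × 3227.27) = -1332.31 / 1461.8265 ≈ -0.9114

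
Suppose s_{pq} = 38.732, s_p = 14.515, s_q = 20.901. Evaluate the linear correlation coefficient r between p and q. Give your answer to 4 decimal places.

r = Cov(p,q) / (s_p · s_q) = 38.732 / (14.515 × 20.901)
  = 38.732 / 303.3780 ≈ 0.1277

0.1277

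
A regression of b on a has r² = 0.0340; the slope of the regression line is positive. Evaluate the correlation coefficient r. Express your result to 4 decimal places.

0.1844

|r| = √0.0340 = 0.1844
The association is positive, so r = 0.1844.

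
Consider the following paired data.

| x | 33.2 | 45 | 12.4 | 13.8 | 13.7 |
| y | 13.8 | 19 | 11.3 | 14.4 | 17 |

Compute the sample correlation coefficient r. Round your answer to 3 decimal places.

0.579

n = 5, Σx = 118.1, Σy = 75.5, Σx² = 3659.13, Σy² = 1175.49, Σxy = 1884.9
nΣxy − ΣxΣy = 9424.5 − 8916.55 = 507.95
nΣx² − (Σx)² = 18295.65 − 13947.61 = 4348.04; nΣy² − (Σy)² = 5877.45 − 5700.25 = 177.2
r = 507.95 / √(4348.04 × 177.2) = 507.95 / 877.7657 ≈ 0.579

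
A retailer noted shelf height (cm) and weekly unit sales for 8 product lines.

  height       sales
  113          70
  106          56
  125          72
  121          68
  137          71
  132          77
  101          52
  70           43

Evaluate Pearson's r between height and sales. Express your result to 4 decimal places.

0.9307

n = 8, Σx = 905, Σy = 509, Σx² = 105565, Σy² = 33367, Σxy = 59227
nΣxy − ΣxΣy = 473816 − 460645 = 13171
nΣx² − (Σx)² = 844520 − 819025 = 25495; nΣy² − (Σy)² = 266936 − 259081 = 7855
r = 13171 / √(25495 × 7855) = 13171 / 14151.4390 ≈ 0.9307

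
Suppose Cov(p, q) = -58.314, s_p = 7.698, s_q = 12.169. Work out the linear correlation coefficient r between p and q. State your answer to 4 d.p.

r = Cov(p,q) / (s_p · s_q) = -58.314 / (7.698 × 12.169)
  = -58.314 / 93.6770 ≈ -0.6225

-0.6225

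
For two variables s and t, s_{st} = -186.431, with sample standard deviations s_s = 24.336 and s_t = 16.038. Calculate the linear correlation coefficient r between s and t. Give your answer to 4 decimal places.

-0.4777

r = Cov(s,t) / (s_s · s_t) = -186.431 / (24.336 × 16.038)
  = -186.431 / 390.3008 ≈ -0.4777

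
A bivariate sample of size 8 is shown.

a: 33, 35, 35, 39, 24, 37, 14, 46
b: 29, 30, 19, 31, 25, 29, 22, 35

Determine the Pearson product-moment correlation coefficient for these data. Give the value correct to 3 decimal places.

n = 8, Σa = 263, Σb = 220, Σa² = 9317, Σb² = 6238, Σab = 7472
nΣab − ΣaΣb = 59776 − 57860 = 1916
nΣa² − (Σa)² = 74536 − 69169 = 5367; nΣb² − (Σb)² = 49904 − 48400 = 1504
r = 1916 / √(5367 × 1504) = 1916 / 2841.1209 ≈ 0.674

0.674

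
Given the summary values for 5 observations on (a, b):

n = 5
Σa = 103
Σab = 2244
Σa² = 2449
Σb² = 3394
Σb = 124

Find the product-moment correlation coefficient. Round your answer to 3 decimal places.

-0.961

r = (nΣab − ΣaΣb) / √[(nΣa² − (Σa)²)(nΣb² − (Σb)²)]
Numerator: 5×2244 − 103×124 = -1552
Denominator: √[(12245 − 10609)(16970 − 15376)] = √[1636 × 1594] = 1614.8635
r = -1552 / 1614.8635 ≈ -0.961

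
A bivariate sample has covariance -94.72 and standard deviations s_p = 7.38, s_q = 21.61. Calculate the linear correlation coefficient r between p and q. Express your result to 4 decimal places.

-0.5939

r = Cov(p,q) / (s_p · s_q) = -94.72 / (7.38 × 21.61)
  = -94.72 / 159.4818 ≈ -0.5939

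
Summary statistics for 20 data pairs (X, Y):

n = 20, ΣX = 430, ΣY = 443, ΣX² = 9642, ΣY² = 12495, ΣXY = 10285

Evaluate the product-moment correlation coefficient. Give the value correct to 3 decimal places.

r = (nΣXY − ΣXΣY) / √[(nΣX² − (ΣX)²)(nΣY² − (ΣY)²)]
Numerator: 20×10285 − 430×443 = 15210
Denominator: √[(192840 − 184900)(249900 − 196249)] = √[7940 × 53651] = 20639.4995
r = 15210 / 20639.4995 ≈ 0.737

0.737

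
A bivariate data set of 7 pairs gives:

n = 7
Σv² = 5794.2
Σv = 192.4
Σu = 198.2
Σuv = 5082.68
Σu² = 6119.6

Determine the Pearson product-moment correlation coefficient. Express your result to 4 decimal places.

r = (nΣuv − ΣuΣv) / √[(nΣu² − (Σu)²)(nΣv² − (Σv)²)]
Numerator: 7×5082.68 − 198.2×192.4 = -2554.92
Denominator: √[(42837.2 − 39283.24)(40559.4 − 37017.76)] = √[3553.96 × 3541.64] = 3547.7947
r = -2554.92 / 3547.7947 ≈ -0.7201

-0.7201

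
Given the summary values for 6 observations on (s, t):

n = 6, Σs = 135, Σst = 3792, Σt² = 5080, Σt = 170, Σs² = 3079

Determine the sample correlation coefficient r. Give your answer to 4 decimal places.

r = (nΣst − ΣsΣt) / √[(nΣs² − (Σs)²)(nΣt² − (Σt)²)]
Numerator: 6×3792 − 135×170 = -198
Denominator: √[(18474 − 18225)(30480 − 28900)] = √[249 × 1580] = 627.2320
r = -198 / 627.2320 ≈ -0.3157

-0.3157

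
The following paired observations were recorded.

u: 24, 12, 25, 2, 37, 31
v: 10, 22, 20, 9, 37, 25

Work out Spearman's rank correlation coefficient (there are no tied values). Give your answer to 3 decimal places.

0.829

Rank u: 3, 2, 4, 1, 6, 5
Rank v: 2, 4, 3, 1, 6, 5
d = rank(u) − rank(v): 1, -2, 1, 0, 0, 0; Σd² = 6
ρ = 1 − 6Σd² / [n(n²−1)] = 1 − 6×6 / (6×35) = 1 − 36/210 ≈ 0.829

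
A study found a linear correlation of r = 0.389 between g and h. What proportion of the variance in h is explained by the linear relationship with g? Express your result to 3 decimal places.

r² = (0.389)² = 0.151

0.151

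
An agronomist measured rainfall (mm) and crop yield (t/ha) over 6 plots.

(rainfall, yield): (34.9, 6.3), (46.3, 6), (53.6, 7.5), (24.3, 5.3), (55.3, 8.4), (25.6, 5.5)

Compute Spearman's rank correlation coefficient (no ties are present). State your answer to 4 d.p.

Rank rainfall: 3, 4, 5, 1, 6, 2
Rank yield: 4, 3, 5, 1, 6, 2
d = rank(rainfall) − rank(yield): -1, 1, 0, 0, 0, 0; Σd² = 2
ρ = 1 − 6Σd² / [n(n²−1)] = 1 − 6×2 / (6×35) = 1 − 12/210 ≈ 0.9429

0.9429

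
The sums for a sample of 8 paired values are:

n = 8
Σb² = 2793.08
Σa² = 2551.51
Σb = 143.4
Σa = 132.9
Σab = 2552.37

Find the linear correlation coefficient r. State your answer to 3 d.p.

0.615

r = (nΣab − ΣaΣb) / √[(nΣa² − (Σa)²)(nΣb² − (Σb)²)]
Numerator: 8×2552.37 − 132.9×143.4 = 1361.1
Denominator: √[(20412.08 − 17662.41)(22344.64 − 20563.56)] = √[2749.67 × 1781.08] = 2213.0030
r = 1361.1 / 2213.0030 ≈ 0.615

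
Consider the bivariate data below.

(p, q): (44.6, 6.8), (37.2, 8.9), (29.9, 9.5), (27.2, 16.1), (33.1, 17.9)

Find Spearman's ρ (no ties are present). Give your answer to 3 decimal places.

Rank p: 5, 4, 2, 1, 3
Rank q: 1, 2, 3, 4, 5
d = rank(p) − rank(q): 4, 2, -1, -3, -2; Σd² = 34
ρ = 1 − 6Σd² / [n(n²−1)] = 1 − 6×34 / (5×24) = 1 − 204/120 ≈ -0.700

-0.700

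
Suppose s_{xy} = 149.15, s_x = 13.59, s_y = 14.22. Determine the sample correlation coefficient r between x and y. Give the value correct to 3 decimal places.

0.772

r = Cov(x,y) / (s_x · s_y) = 149.15 / (13.59 × 14.22)
  = 149.15 / 193.2498 ≈ 0.772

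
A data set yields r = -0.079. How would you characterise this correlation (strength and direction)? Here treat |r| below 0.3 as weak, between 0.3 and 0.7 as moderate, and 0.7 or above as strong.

r = -0.079 < 0 so the relationship is negative.
|r| = 0.079, which falls in the weak range.

weak negative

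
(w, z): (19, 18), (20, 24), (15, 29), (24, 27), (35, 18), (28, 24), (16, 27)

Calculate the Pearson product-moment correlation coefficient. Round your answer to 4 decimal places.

-0.5687

n = 7, Σw = 157, Σz = 167, Σw² = 3827, Σz² = 4099, Σwz = 3639
nΣwz − ΣwΣz = 25473 − 26219 = -746
nΣw² − (Σw)² = 26789 − 24649 = 2140; nΣz² − (Σz)² = 28693 − 27889 = 804
r = -746 / √(2140 × 804) = -746 / 1311.7012 ≈ -0.5687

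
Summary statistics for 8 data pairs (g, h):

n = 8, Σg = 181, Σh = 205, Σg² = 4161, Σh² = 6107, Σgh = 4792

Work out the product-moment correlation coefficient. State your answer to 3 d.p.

0.649

r = (nΣgh − ΣgΣh) / √[(nΣg² − (Σg)²)(nΣh² − (Σh)²)]
Numerator: 8×4792 − 181×205 = 1231
Denominator: √[(33288 − 32761)(48856 − 42025)] = √[527 × 6831] = 1897.3500
r = 1231 / 1897.3500 ≈ 0.649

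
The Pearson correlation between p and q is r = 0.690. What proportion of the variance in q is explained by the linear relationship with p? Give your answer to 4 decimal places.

r² = (0.690)² = 0.4761

0.4761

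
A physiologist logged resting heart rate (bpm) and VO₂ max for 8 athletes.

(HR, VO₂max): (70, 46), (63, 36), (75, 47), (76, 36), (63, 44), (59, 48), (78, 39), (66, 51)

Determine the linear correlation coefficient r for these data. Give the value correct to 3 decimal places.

-0.338

n = 8, Σx = 550, Σy = 347, Σx² = 38160, Σy² = 15279, Σxy = 23761
nΣxy − ΣxΣy = 190088 − 190850 = -762
nΣx² − (Σx)² = 305280 − 302500 = 2780; nΣy² − (Σy)² = 122232 − 120409 = 1823
r = -762 / √(2780 × 1823) = -762 / 2251.2086 ≈ -0.338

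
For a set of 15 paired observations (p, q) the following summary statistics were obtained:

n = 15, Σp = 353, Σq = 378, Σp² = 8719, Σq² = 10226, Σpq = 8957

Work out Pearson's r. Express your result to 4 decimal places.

r = (nΣpq − ΣpΣq) / √[(nΣp² − (Σp)²)(nΣq² − (Σq)²)]
Numerator: 15×8957 − 353×378 = 921
Denominator: √[(130785 − 124609)(153390 − 142884)] = √[6176 × 10506] = 8055.1261
r = 921 / 8055.1261 ≈ 0.1143

0.1143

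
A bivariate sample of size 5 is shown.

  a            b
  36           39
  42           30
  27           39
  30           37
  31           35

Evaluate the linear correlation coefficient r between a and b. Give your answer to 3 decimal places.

-0.726

n = 5, Σa = 166, Σb = 180, Σa² = 5650, Σb² = 6536, Σab = 5912
nΣab − ΣaΣb = 29560 − 29880 = -320
nΣa² − (Σa)² = 28250 − 27556 = 694; nΣb² − (Σb)² = 32680 − 32400 = 280
r = -320 / √(694 × 280) = -320 / 440.8174 ≈ -0.726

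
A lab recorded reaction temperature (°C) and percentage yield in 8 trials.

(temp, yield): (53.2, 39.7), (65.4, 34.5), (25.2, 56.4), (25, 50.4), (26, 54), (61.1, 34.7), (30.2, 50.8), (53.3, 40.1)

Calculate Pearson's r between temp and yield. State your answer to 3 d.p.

n = 8, Σx = 339.4, Σy = 360.6, Σx² = 16529.58, Σy² = 16796.2, Σxy = 14245.28
nΣxy − ΣxΣy = 113962.24 − 122387.64 = -8425.4
nΣx² − (Σx)² = 132236.64 − 115192.36 = 17044.28; nΣy² − (Σy)² = 134369.6 − 130032.36 = 4337.24
r = -8425.4 / √(17044.28 × 4337.24) = -8425.4 / 8597.9726 ≈ -0.980

-0.980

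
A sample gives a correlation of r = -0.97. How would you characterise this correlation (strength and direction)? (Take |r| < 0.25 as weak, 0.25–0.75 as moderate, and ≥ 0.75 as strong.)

strong negative

r = -0.97 < 0 so the relationship is negative.
|r| = 0.97, which falls in the strong range.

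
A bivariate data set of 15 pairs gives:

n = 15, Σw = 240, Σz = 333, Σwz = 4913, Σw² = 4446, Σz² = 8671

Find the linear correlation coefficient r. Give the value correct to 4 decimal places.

-0.4715

r = (nΣwz − ΣwΣz) / √[(nΣw² − (Σw)²)(nΣz² − (Σz)²)]
Numerator: 15×4913 − 240×333 = -6225
Denominator: √[(66690 − 57600)(130065 − 110889)] = √[9090 × 19176] = 13202.6452
r = -6225 / 13202.6452 ≈ -0.4715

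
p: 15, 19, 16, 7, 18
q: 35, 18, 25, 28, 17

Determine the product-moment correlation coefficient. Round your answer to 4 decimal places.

n = 5, Σp = 75, Σq = 123, Σp² = 1215, Σq² = 3247, Σpq = 1769
nΣpq − ΣpΣq = 8845 − 9225 = -380
nΣp² − (Σp)² = 6075 − 5625 = 450; nΣq² − (Σq)² = 16235 − 15129 = 1106
r = -380 / √(450 × 1106) = -380 / 705.4786 ≈ -0.5386

-0.5386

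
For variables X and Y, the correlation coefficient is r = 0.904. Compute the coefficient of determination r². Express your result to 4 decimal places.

0.8172

r² = (0.904)² = 0.8172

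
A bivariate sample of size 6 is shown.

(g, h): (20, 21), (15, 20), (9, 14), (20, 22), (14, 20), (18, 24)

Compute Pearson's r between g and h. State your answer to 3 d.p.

n = 6, Σg = 96, Σh = 121, Σg² = 1626, Σh² = 2497, Σgh = 1998
nΣgh − ΣgΣh = 11988 − 11616 = 372
nΣg² − (Σg)² = 9756 − 9216 = 540; nΣh² − (Σh)² = 14982 − 14641 = 341
r = 372 / √(540 × 341) = 372 / 429.1154 ≈ 0.867

0.867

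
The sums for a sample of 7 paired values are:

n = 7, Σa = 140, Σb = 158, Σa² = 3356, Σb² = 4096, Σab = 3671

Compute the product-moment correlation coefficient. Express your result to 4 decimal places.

r = (nΣab − ΣaΣb) / √[(nΣa² − (Σa)²)(nΣb² − (Σb)²)]
Numerator: 7×3671 − 140×158 = 3577
Denominator: √[(23492 − 19600)(28672 − 24964)] = √[3892 × 3708] = 3798.8862
r = 3577 / 3798.8862 ≈ 0.9416

0.9416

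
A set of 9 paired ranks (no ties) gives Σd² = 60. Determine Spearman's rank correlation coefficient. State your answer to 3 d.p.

ρ = 1 − 6Σd² / [n(n²−1)] = 1 − 6×60 / (9×80)
  = 1 − 360/720 = 1 − 0.5000 ≈ 0.500

0.500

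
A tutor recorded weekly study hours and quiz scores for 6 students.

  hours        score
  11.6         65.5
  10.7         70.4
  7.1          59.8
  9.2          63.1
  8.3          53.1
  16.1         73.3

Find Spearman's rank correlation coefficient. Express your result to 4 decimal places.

0.8857

Rank hours: 5, 4, 1, 3, 2, 6
Rank score: 4, 5, 2, 3, 1, 6
d = rank(hours) − rank(score): 1, -1, -1, 0, 1, 0; Σd² = 4
ρ = 1 − 6Σd² / [n(n²−1)] = 1 − 6×4 / (6×35) = 1 − 24/210 ≈ 0.8857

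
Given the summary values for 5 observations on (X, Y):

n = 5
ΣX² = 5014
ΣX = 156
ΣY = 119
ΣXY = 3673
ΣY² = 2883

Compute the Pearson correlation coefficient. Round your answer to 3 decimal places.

-0.461

r = (nΣXY − ΣXΣY) / √[(nΣX² − (ΣX)²)(nΣY² − (ΣY)²)]
Numerator: 5×3673 − 156×119 = -199
Denominator: √[(25070 − 24336)(14415 − 14161)] = √[734 × 254] = 431.7824
r = -199 / 431.7824 ≈ -0.461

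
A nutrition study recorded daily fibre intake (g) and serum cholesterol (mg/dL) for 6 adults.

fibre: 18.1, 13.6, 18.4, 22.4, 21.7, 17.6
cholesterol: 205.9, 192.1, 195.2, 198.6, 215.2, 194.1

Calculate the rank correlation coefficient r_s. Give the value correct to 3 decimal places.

0.714

Rank fibre: 3, 1, 4, 6, 5, 2
Rank cholesterol: 5, 1, 3, 4, 6, 2
d = rank(fibre) − rank(cholesterol): -2, 0, 1, 2, -1, 0; Σd² = 10
ρ = 1 − 6Σd² / [n(n²−1)] = 1 − 6×10 / (6×35) = 1 − 60/210 ≈ 0.714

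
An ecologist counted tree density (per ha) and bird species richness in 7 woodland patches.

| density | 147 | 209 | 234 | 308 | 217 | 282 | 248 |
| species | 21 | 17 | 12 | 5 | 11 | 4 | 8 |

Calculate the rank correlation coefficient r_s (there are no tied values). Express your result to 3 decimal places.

-0.929

Rank density: 1, 2, 4, 7, 3, 6, 5
Rank species: 7, 6, 5, 2, 4, 1, 3
d = rank(density) − rank(species): -6, -4, -1, 5, -1, 5, 2; Σd² = 108
ρ = 1 − 6Σd² / [n(n²−1)] = 1 − 6×108 / (7×48) = 1 − 648/336 ≈ -0.929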